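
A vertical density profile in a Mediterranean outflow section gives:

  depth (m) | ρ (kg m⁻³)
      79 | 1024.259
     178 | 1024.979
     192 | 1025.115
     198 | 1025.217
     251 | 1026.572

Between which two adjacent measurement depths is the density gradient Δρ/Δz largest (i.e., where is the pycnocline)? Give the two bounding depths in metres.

Compute the density gradient over each adjacent pair:
  79–178 m: Δρ/Δz = 0.720/99 = 7.3 × 10⁻³ kg m⁻⁴
  178–192 m: Δρ/Δz = 0.136/14 = 9.7 × 10⁻³ kg m⁻⁴
  192–198 m: Δρ/Δz = 0.102/6 = 0.017 kg m⁻⁴
  198–251 m: Δρ/Δz = 1.355/53 = 0.026 kg m⁻⁴
The largest gradient is in the 198–251 m interval — the pycnocline.

198–251 m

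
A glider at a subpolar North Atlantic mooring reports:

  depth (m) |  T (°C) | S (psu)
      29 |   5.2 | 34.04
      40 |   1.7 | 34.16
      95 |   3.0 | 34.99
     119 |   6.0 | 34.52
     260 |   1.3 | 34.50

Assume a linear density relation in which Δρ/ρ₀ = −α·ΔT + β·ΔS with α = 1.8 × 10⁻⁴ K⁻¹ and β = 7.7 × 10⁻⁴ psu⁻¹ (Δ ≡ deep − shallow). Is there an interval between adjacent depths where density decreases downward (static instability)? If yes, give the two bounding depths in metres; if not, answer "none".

Evaluate Δρ/ρ₀ = −αΔT + βΔS across each adjacent pair:
  29–40 m: −αΔT+βΔS = −(1.8 × 10⁻⁴)(-3.5)+(7.7 × 10⁻⁴)(+0.12) = 7.2 × 10⁻⁴ → stable
  40–95 m: −αΔT+βΔS = −(1.8 × 10⁻⁴)(+1.3)+(7.7 × 10⁻⁴)(+0.83) = 4.1 × 10⁻⁴ → stable
  95–119 m: −αΔT+βΔS = −(1.8 × 10⁻⁴)(+3.0)+(7.7 × 10⁻⁴)(-0.47) = -9.0 × 10⁻⁴ → UNSTABLE
  119–260 m: −αΔT+βΔS = −(1.8 × 10⁻⁴)(-4.7)+(7.7 × 10⁻⁴)(-0.02) = 8.3 × 10⁻⁴ → stable
The 95–119 m interval has Δρ < 0: lighter water underlies denser water.

95–119 m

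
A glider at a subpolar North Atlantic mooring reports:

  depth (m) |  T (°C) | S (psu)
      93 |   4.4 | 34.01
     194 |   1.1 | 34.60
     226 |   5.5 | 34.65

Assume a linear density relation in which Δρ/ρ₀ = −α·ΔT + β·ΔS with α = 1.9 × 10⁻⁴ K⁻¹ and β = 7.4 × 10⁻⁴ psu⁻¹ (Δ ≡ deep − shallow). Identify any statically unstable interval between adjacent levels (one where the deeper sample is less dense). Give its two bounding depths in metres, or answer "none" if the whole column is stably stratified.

Evaluate Δρ/ρ₀ = −αΔT + βΔS across each adjacent pair:
  93–194 m: −αΔT+βΔS = −(1.9 × 10⁻⁴)(-3.3)+(7.4 × 10⁻⁴)(+0.59) = 1.1 × 10⁻³ → stable
  194–226 m: −αΔT+βΔS = −(1.9 × 10⁻⁴)(+4.4)+(7.4 × 10⁻⁴)(+0.05) = -8.0 × 10⁻⁴ → UNSTABLE
The 194–226 m interval has Δρ < 0: lighter water underlies denser water.

194–226 m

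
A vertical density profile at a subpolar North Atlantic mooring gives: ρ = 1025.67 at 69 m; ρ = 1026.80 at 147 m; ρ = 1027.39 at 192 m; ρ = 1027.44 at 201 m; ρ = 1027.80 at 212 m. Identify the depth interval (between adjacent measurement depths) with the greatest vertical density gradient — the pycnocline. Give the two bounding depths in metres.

201–212 m

Compute the density gradient over each adjacent pair:
  69–147 m: Δρ/Δz = 1.13/78 = 0.014 kg m⁻⁴
  147–192 m: Δρ/Δz = 0.59/45 = 0.013 kg m⁻⁴
  192–201 m: Δρ/Δz = 0.05/9 = 5.6 × 10⁻³ kg m⁻⁴
  201–212 m: Δρ/Δz = 0.36/11 = 0.033 kg m⁻⁴
The largest gradient is in the 201–212 m interval — the pycnocline.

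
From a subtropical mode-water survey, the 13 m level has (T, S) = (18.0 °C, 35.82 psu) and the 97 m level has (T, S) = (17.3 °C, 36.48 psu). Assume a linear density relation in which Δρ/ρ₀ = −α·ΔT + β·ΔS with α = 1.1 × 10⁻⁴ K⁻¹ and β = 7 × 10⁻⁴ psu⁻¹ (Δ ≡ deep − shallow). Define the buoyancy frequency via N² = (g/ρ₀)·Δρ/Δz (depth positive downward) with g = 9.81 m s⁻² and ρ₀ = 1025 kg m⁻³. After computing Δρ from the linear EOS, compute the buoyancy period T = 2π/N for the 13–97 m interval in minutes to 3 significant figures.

13.2 min

ΔT = -0.7 K, ΔS = +0.66 psu (deep − shallow).
Δρ/ρ₀ = −αΔT + βΔS = 7.70 × 10⁻⁵ + 4.62 × 10⁻⁴ = 5.39 × 10⁻⁴, so Δρ ≈ 0.5525 kg m⁻³.
N² = (g/ρ₀)·Δρ/Δz = g·(Δρ/ρ₀)/Δz = 9.81 × 5.39 × 10⁻⁴ / 84 = 6.2947 × 10⁻⁵ s⁻².
N = √(6.2947 × 10⁻⁵) = 7.9339 × 10⁻³ rad s⁻¹ → T = 2π/N = 791.94 s = 13.199 min ≈ 13.2 min.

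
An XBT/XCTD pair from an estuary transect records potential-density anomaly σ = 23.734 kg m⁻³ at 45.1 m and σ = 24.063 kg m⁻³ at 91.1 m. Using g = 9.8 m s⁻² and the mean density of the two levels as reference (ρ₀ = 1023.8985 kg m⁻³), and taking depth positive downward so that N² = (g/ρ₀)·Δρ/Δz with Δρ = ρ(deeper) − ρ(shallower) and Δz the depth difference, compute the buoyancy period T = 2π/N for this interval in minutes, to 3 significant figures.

Δρ = 1024.063 − 1023.734 = 0.329 kg m⁻³ over Δz = 91.1 − 45.1 = 46 m.
N² = (9.8/1023.8985) × (0.329/46) = 6.8455 × 10⁻⁵ s⁻².
N = √(6.8455 × 10⁻⁵) = 8.2738 × 10⁻³ rad s⁻¹, so T = 2π/N = 759.41 s = 12.657 min ≈ 12.7 min.

12.7 min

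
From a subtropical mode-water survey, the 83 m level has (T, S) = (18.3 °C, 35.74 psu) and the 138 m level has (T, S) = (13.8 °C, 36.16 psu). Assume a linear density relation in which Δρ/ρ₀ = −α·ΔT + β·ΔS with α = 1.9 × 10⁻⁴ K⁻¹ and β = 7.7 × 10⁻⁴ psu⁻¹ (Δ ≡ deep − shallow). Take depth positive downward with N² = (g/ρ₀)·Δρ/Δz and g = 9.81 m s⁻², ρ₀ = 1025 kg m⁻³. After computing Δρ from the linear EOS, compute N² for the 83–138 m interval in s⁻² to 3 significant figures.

2.10 × 10⁻⁴ s⁻²

ΔT = -4.5 K, ΔS = +0.42 psu (deep − shallow).
Δρ/ρ₀ = −αΔT + βΔS = 8.55 × 10⁻⁴ + 3.234 × 10⁻⁴ = 1.1784 × 10⁻³, so Δρ ≈ 1.208 kg m⁻³.
N² = (g/ρ₀)·Δρ/Δz = g·(Δρ/ρ₀)/Δz = 9.81 × 1.1784 × 10⁻³ / 55 = 2.1018 × 10⁻⁴ s⁻² ≈ 2.10 × 10⁻⁴ s⁻².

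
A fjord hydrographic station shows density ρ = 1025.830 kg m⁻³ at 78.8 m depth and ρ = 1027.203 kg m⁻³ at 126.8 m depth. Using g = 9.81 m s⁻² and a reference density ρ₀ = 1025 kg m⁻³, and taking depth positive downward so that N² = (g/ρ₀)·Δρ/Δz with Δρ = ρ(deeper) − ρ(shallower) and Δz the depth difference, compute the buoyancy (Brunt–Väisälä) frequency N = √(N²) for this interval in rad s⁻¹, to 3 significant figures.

0.0165 rad s⁻¹

Δρ = 1027.203 − 1025.830 = 1.373 kg m⁻³ over Δz = 126.8 − 78.8 = 48 m.
N² = (9.81/1025) × (1.373/48) = 2.7376 × 10⁻⁴ s⁻².
N = √(2.7376 × 10⁻⁴) = 0.016546 rad s⁻¹ ≈ 0.0165 rad s⁻¹.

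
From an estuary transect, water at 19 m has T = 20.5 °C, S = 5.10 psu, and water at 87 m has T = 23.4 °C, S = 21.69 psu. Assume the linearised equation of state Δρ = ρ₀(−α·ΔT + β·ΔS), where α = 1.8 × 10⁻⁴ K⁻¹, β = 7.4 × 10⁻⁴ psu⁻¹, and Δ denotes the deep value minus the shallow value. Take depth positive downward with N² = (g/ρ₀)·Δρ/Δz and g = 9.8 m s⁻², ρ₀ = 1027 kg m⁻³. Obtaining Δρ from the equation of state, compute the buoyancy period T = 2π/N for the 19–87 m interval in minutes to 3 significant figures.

2.54 min

ΔT = +2.9 K, ΔS = +16.59 psu (deep − shallow).
Δρ/ρ₀ = −αΔT + βΔS = -5.22 × 10⁻⁴ + 0.0122766 = 0.0117546, so Δρ ≈ 12.07 kg m⁻³.
N² = (g/ρ₀)·Δρ/Δz = g·(Δρ/ρ₀)/Δz = 9.8 × 0.0117546 / 68 = 1.6940 × 10⁻³ s⁻².
N = √(1.6940 × 10⁻³) = 0.041158 rad s⁻¹ → T = 2π/N = 152.66 s = 2.5443 min ≈ 2.54 min.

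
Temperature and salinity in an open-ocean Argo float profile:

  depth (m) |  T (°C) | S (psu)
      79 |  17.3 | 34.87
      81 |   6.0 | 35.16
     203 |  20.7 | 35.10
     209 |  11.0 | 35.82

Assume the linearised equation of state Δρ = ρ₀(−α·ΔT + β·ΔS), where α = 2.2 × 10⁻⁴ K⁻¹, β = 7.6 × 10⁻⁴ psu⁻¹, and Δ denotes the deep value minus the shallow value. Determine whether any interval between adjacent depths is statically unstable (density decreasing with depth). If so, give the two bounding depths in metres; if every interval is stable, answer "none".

Evaluate Δρ/ρ₀ = −αΔT + βΔS across each adjacent pair:
  79–81 m: −αΔT+βΔS = −(2.2 × 10⁻⁴)(-11.3)+(7.6 × 10⁻⁴)(+0.29) = 2.7 × 10⁻³ → stable
  81–203 m: −αΔT+βΔS = −(2.2 × 10⁻⁴)(+14.7)+(7.6 × 10⁻⁴)(-0.06) = -3.3 × 10⁻³ → UNSTABLE
  203–209 m: −αΔT+βΔS = −(2.2 × 10⁻⁴)(-9.7)+(7.6 × 10⁻⁴)(+0.72) = 2.7 × 10⁻³ → stable
The 81–203 m interval has Δρ < 0: lighter water underlies denser water.

81–203 m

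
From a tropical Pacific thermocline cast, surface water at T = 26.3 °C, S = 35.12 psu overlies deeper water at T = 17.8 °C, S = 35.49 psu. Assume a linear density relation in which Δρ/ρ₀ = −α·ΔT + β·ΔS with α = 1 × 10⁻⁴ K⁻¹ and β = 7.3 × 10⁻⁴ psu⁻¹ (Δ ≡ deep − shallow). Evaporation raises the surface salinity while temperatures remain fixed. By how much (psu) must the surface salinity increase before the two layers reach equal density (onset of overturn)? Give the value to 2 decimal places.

Neutral buoyancy requires −α(T_deep − T_surf) + β(S_deep − S_surf′) = 0.
S_surf′ = S_deep − (α/β)·ΔT = 35.49 − (1 × 10⁻⁴/7.3 × 10⁻⁴)·(-8.5) = 36.6544 psu.
Increase required: 36.6544 − 35.12 = 1.5344 psu.

1.53 psu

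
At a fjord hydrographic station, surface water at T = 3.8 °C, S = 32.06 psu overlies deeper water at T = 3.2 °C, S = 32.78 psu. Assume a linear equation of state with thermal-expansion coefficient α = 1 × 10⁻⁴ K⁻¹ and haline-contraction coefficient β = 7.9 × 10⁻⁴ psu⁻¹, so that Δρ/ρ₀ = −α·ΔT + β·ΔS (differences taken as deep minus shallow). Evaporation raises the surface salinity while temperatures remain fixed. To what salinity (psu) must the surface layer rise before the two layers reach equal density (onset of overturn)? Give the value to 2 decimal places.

32.86 psu

Neutral buoyancy requires −α(T_deep − T_surf) + β(S_deep − S_surf′) = 0.
S_surf′ = S_deep − (α/β)·ΔT = 32.78 − (1 × 10⁻⁴/7.9 × 10⁻⁴)·(-0.6) = 32.8559 psu.
Increase required: 32.8559 − 32.06 = 0.7959 psu.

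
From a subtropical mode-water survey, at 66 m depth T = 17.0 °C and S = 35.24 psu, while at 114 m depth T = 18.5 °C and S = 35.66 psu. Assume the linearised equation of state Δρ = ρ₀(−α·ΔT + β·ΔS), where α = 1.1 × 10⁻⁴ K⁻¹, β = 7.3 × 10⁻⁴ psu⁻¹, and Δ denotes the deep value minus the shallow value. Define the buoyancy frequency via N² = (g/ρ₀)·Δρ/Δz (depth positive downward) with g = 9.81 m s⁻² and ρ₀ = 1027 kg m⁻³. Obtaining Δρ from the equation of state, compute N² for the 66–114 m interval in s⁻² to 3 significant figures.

2.89 × 10⁻⁵ s⁻²

ΔT = +1.5 K, ΔS = +0.42 psu (deep − shallow).
Δρ/ρ₀ = −αΔT + βΔS = -1.65 × 10⁻⁴ + 3.066 × 10⁻⁴ = 1.416 × 10⁻⁴, so Δρ ≈ 0.1454 kg m⁻³.
N² = (g/ρ₀)·Δρ/Δz = g·(Δρ/ρ₀)/Δz = 9.81 × 1.416 × 10⁻⁴ / 48 = 2.8939 × 10⁻⁵ s⁻² ≈ 2.89 × 10⁻⁵ s⁻².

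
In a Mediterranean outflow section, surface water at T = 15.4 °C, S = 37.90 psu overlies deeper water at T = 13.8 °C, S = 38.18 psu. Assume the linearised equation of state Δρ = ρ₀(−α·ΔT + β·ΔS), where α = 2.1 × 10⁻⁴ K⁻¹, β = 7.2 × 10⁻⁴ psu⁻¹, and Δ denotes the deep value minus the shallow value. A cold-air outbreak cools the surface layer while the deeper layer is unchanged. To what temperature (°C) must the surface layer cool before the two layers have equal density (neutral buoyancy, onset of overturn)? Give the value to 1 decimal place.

Neutral buoyancy requires Δρ = 0, i.e. −α(T_deep − T_surf′) + β(S_deep − S_surf) = 0.
T_surf′ = T_deep − (β/α)·ΔS = 13.8 − (7.2 × 10⁻⁴/2.1 × 10⁻⁴)·(+0.28) = 12.840 °C.
Cooling required: 15.4 − (12.840) = 2.560 °C.

12.8 °C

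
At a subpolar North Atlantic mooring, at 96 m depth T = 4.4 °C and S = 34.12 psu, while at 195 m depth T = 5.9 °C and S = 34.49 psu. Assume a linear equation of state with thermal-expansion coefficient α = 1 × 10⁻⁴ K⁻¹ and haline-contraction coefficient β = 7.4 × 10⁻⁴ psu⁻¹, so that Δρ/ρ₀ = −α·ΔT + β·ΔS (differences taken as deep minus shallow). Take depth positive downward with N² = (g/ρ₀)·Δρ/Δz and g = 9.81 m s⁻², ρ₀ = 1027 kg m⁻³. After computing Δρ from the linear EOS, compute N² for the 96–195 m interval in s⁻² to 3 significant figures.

ΔT = +1.5 K, ΔS = +0.37 psu (deep − shallow).
Δρ/ρ₀ = −αΔT + βΔS = -1.50 × 10⁻⁴ + 2.738 × 10⁻⁴ = 1.238 × 10⁻⁴, so Δρ ≈ 0.1271 kg m⁻³.
N² = (g/ρ₀)·Δρ/Δz = g·(Δρ/ρ₀)/Δz = 9.81 × 1.238 × 10⁻⁴ / 99 = 1.2267 × 10⁻⁵ s⁻² ≈ 1.23 × 10⁻⁵ s⁻².

1.23 × 10⁻⁵ s⁻²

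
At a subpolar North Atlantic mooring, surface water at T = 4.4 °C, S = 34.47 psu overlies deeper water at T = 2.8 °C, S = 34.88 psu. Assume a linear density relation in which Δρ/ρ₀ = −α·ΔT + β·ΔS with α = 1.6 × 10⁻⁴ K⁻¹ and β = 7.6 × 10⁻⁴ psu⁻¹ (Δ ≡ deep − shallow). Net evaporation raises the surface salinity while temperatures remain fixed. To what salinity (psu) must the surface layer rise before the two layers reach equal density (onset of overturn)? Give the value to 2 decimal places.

Neutral buoyancy requires −α(T_deep − T_surf) + β(S_deep − S_surf′) = 0.
S_surf′ = S_deep − (α/β)·ΔT = 34.88 − (1.6 × 10⁻⁴/7.6 × 10⁻⁴)·(-1.6) = 35.2168 psu.
Increase required: 35.2168 − 34.47 = 0.7468 psu.

35.22 psu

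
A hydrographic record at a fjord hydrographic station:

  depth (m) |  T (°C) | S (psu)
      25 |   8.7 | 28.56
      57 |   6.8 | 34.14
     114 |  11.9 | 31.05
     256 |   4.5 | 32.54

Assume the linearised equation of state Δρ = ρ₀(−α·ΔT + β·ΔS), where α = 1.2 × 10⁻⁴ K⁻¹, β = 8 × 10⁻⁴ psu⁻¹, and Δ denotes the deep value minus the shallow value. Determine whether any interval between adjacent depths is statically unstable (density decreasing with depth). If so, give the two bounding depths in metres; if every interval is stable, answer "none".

57–114 m

Evaluate Δρ/ρ₀ = −αΔT + βΔS across each adjacent pair:
  25–57 m: −αΔT+βΔS = −(1.2 × 10⁻⁴)(-1.9)+(8 × 10⁻⁴)(+5.58) = 4.7 × 10⁻³ → stable
  57–114 m: −αΔT+βΔS = −(1.2 × 10⁻⁴)(+5.1)+(8 × 10⁻⁴)(-3.09) = -3.1 × 10⁻³ → UNSTABLE
  114–256 m: −αΔT+βΔS = −(1.2 × 10⁻⁴)(-7.4)+(8 × 10⁻⁴)(+1.49) = 2.1 × 10⁻³ → stable
The 57–114 m interval has Δρ < 0: lighter water underlies denser water.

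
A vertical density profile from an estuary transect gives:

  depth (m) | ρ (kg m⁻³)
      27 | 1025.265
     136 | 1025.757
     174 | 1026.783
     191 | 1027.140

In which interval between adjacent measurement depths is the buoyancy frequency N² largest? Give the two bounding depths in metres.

Compute the density gradient over each adjacent pair:
  27–136 m: Δρ/Δz = 0.492/109 = 4.5 × 10⁻³ kg m⁻⁴
  136–174 m: Δρ/Δz = 1.026/38 = 0.027 kg m⁻⁴
  174–191 m: Δρ/Δz = 0.357/17 = 0.021 kg m⁻⁴
The largest gradient is in the 136–174 m interval — the pycnocline.

136–174 m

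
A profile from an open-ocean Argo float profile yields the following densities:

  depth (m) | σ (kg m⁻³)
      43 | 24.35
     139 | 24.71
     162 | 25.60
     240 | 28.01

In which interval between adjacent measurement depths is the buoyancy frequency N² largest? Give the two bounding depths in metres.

139–162 m

Compute the density gradient over each adjacent pair:
  43–139 m: Δρ/Δz = 0.36/96 = 3.7 × 10⁻³ kg m⁻⁴
  139–162 m: Δρ/Δz = 0.89/23 = 0.039 kg m⁻⁴
  162–240 m: Δρ/Δz = 2.41/78 = 0.031 kg m⁻⁴
The largest gradient is in the 139–162 m interval — the pycnocline.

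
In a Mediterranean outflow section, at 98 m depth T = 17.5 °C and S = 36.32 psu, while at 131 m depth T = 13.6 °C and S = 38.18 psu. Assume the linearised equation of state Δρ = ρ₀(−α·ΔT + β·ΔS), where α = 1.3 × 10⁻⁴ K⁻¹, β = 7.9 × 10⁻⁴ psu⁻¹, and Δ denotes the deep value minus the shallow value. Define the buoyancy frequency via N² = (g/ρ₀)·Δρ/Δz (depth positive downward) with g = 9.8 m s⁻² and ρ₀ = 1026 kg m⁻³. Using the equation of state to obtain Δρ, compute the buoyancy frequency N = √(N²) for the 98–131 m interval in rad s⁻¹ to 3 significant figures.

ΔT = -3.9 K, ΔS = +1.86 psu (deep − shallow).
Δρ/ρ₀ = −αΔT + βΔS = 5.07 × 10⁻⁴ + 1.4694 × 10⁻³ = 1.9764 × 10⁻³, so Δρ ≈ 2.028 kg m⁻³.
N² = (g/ρ₀)·Δρ/Δz = g·(Δρ/ρ₀)/Δz = 9.8 × 1.9764 × 10⁻³ / 33 = 5.8693 × 10⁻⁴ s⁻².
N = √(5.8693 × 10⁻⁴) = 0.024227 rad s⁻¹ ≈ 0.0242 rad s⁻¹.

0.0242 rad s⁻¹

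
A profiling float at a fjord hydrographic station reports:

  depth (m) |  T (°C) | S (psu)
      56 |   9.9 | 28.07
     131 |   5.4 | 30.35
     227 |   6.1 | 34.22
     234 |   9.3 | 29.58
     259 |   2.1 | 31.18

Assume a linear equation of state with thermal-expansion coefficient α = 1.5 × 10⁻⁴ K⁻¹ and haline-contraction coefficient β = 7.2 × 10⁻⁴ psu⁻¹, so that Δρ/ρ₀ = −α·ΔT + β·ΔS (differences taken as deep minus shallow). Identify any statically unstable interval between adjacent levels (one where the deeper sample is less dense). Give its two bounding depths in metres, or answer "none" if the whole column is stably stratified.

Evaluate Δρ/ρ₀ = −αΔT + βΔS across each adjacent pair:
  56–131 m: −αΔT+βΔS = −(1.5 × 10⁻⁴)(-4.5)+(7.2 × 10⁻⁴)(+2.28) = 2.3 × 10⁻³ → stable
  131–227 m: −αΔT+βΔS = −(1.5 × 10⁻⁴)(+0.7)+(7.2 × 10⁻⁴)(+3.87) = 2.7 × 10⁻³ → stable
  227–234 m: −αΔT+βΔS = −(1.5 × 10⁻⁴)(+3.2)+(7.2 × 10⁻⁴)(-4.64) = -3.8 × 10⁻³ → UNSTABLE
  234–259 m: −αΔT+βΔS = −(1.5 × 10⁻⁴)(-7.2)+(7.2 × 10⁻⁴)(+1.60) = 2.2 × 10⁻³ → stable
The 227–234 m interval has Δρ < 0: lighter water underlies denser water.

227–234 m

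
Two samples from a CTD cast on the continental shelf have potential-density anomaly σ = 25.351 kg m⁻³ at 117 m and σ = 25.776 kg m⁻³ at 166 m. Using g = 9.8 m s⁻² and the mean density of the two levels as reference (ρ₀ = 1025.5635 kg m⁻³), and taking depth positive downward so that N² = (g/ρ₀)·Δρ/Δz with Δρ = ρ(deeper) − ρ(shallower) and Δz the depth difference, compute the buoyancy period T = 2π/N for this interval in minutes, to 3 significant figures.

Δρ = 1025.776 − 1025.351 = 0.425 kg m⁻³ over Δz = 166 − 117 = 49 m.
N² = (9.8/1025.5635) × (0.425/49) = 8.2881 × 10⁻⁵ s⁻².
N = √(8.2881 × 10⁻⁵) = 9.1039 × 10⁻³ rad s⁻¹, so T = 2π/N = 690.16 s = 11.503 min ≈ 11.5 min.

11.5 min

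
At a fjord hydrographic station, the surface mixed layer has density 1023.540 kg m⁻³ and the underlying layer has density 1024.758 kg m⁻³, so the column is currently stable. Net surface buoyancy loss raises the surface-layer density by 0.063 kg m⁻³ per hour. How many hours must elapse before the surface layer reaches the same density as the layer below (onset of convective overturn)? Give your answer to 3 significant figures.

Density deficit of the surface layer: 1024.758 − 1023.540 = 1.218 kg m⁻³.
Required change = 1.218 / 0.063 = 19.3 hours.

19.3 hours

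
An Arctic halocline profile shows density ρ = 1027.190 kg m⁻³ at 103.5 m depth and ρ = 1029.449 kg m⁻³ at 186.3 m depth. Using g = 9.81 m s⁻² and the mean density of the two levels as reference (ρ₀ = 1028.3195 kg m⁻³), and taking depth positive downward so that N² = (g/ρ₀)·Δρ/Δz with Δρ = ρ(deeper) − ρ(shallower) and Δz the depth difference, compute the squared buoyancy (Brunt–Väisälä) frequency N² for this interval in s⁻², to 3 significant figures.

2.60 × 10⁻⁴ s⁻²

Δρ = 1029.449 − 1027.190 = 2.259 kg m⁻³ over Δz = 186.3 − 103.5 = 82.8 m.
N² = (9.81/1028.3195) × (2.259/82.8) = 2.6027 × 10⁻⁴ s⁻² ≈ 2.60 × 10⁻⁴ s⁻².
N² > 0, so the interval is statically stable.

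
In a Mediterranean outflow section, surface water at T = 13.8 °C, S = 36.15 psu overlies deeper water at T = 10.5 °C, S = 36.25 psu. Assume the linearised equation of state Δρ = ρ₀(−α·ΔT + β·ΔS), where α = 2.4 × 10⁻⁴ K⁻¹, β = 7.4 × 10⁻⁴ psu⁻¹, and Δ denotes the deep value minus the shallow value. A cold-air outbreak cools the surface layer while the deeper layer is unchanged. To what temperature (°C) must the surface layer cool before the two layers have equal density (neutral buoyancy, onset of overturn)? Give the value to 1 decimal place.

Neutral buoyancy requires Δρ = 0, i.e. −α(T_deep − T_surf′) + β(S_deep − S_surf) = 0.
T_surf′ = T_deep − (β/α)·ΔS = 10.5 − (7.4 × 10⁻⁴/2.4 × 10⁻⁴)·(+0.10) = 10.192 °C.
Cooling required: 13.8 − (10.192) = 3.608 °C.

10.2 °C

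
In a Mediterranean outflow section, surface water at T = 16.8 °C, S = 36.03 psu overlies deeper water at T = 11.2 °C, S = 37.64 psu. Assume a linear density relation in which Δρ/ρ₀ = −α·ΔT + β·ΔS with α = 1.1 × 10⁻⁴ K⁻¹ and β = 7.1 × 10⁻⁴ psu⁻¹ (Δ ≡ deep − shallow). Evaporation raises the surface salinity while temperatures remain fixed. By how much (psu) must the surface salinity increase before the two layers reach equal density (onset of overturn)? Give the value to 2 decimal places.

2.48 psu

Neutral buoyancy requires −α(T_deep − T_surf) + β(S_deep − S_surf′) = 0.
S_surf′ = S_deep − (α/β)·ΔT = 37.64 − (1.1 × 10⁻⁴/7.1 × 10⁻⁴)·(-5.6) = 38.5076 psu.
Increase required: 38.5076 − 36.03 = 2.4776 psu.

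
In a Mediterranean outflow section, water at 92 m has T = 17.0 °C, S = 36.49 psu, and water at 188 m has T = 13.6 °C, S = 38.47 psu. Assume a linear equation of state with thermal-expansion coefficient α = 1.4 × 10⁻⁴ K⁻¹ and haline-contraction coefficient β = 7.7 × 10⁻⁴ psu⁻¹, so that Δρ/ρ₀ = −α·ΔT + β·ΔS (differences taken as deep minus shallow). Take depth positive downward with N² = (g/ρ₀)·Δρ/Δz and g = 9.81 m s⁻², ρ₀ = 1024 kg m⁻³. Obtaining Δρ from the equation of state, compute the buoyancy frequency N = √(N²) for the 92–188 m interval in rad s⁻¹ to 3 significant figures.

ΔT = -3.4 K, ΔS = +1.98 psu (deep − shallow).
Δρ/ρ₀ = −αΔT + βΔS = 4.76 × 10⁻⁴ + 1.5246 × 10⁻³ = 2.0006 × 10⁻³, so Δρ ≈ 2.049 kg m⁻³.
N² = (g/ρ₀)·Δρ/Δz = g·(Δρ/ρ₀)/Δz = 9.81 × 2.0006 × 10⁻³ / 96 = 2.0444 × 10⁻⁴ s⁻².
N = √(2.0444 × 10⁻⁴) = 0.014298 rad s⁻¹ ≈ 0.0143 rad s⁻¹.

0.0143 rad s⁻¹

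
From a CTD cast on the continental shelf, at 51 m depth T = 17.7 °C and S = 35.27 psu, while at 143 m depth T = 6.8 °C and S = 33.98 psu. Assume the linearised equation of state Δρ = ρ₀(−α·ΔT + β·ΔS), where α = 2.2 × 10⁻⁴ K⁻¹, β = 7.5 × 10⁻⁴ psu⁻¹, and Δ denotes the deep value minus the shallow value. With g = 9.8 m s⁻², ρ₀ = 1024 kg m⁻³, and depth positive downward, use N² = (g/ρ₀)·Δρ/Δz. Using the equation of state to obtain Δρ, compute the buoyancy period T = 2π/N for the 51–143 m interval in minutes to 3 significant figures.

ΔT = -10.9 K, ΔS = -1.29 psu (deep − shallow).
Δρ/ρ₀ = −αΔT + βΔS = 2.398 × 10⁻³ − 9.675 × 10⁻⁴ = 1.4305 × 10⁻³, so Δρ ≈ 1.465 kg m⁻³.
N² = (g/ρ₀)·Δρ/Δz = g·(Δρ/ρ₀)/Δz = 9.8 × 1.4305 × 10⁻³ / 92 = 1.5238 × 10⁻⁴ s⁻².
N = √(1.5238 × 10⁻⁴) = 0.012344 rad s⁻¹ → T = 2π/N = 509.01 s = 8.4835 min ≈ 8.48 min.

8.48 min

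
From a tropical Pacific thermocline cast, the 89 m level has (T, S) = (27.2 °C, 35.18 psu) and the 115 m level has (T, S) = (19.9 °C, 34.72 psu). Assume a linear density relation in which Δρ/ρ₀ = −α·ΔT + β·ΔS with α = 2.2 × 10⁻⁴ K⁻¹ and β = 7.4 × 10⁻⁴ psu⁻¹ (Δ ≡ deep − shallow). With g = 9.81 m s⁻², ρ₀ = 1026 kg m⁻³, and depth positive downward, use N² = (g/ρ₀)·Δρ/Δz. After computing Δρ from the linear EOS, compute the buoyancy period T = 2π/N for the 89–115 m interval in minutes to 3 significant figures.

4.79 min

ΔT = -7.3 K, ΔS = -0.46 psu (deep − shallow).
Δρ/ρ₀ = −αΔT + βΔS = 1.606 × 10⁻³ − 3.404 × 10⁻⁴ = 1.2656 × 10⁻³, so Δρ ≈ 1.299 kg m⁻³.
N² = (g/ρ₀)·Δρ/Δz = g·(Δρ/ρ₀)/Δz = 9.81 × 1.2656 × 10⁻³ / 26 = 4.7752 × 10⁻⁴ s⁻².
N = √(4.7752 × 10⁻⁴) = 0.021852 rad s⁻¹ → T = 2π/N = 287.53 s = 4.7922 min ≈ 4.79 min.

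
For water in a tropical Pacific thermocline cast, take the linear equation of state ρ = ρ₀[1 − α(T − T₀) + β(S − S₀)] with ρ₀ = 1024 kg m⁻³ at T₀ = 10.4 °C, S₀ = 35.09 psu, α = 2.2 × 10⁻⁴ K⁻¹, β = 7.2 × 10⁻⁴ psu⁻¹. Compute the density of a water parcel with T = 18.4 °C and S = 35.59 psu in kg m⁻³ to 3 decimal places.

T − T₀ = +8.0 K, S − S₀ = +0.50 psu.
Bracket = 1 − α·(+8.0) + β·(+0.50) = 1 + (-1.40 × 10⁻³) = 0.9986000.
ρ = 1024 × 0.9986000 = 1022.566 kg m⁻³.

1022.566 kg m⁻³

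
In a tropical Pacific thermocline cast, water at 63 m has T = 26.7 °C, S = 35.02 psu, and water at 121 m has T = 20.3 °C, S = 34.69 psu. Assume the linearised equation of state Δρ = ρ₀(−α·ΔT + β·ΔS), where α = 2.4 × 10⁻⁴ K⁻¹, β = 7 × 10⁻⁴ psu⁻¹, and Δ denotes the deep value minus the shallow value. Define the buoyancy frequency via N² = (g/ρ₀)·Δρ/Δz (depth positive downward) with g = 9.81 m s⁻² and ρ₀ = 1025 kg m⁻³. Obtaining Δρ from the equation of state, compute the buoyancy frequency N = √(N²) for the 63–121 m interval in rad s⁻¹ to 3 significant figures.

0.0149 rad s⁻¹

ΔT = -6.4 K, ΔS = -0.33 psu (deep − shallow).
Δρ/ρ₀ = −αΔT + βΔS = 1.536 × 10⁻³ − 2.31 × 10⁻⁴ = 1.305 × 10⁻³, so Δρ ≈ 1.338 kg m⁻³.
N² = (g/ρ₀)·Δρ/Δz = g·(Δρ/ρ₀)/Δz = 9.81 × 1.305 × 10⁻³ / 58 = 2.2073 × 10⁻⁴ s⁻².
N = √(2.2073 × 10⁻⁴) = 0.014857 rad s⁻¹ ≈ 0.0149 rad s⁻¹.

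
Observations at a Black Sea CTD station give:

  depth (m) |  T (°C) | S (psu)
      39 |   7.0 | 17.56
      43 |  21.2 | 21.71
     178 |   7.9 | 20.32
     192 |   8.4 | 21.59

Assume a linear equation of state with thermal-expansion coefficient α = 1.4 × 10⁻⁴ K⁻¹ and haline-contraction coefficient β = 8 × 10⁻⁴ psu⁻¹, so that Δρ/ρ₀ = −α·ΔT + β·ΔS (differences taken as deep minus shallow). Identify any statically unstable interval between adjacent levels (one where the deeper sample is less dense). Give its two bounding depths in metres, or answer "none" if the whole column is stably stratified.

Evaluate Δρ/ρ₀ = −αΔT + βΔS across each adjacent pair:
  39–43 m: −αΔT+βΔS = −(1.4 × 10⁻⁴)(+14.2)+(8 × 10⁻⁴)(+4.15) = 1.3 × 10⁻³ → stable
  43–178 m: −αΔT+βΔS = −(1.4 × 10⁻⁴)(-13.3)+(8 × 10⁻⁴)(-1.39) = 7.5 × 10⁻⁴ → stable
  178–192 m: −αΔT+βΔS = −(1.4 × 10⁻⁴)(+0.5)+(8 × 10⁻⁴)(+1.27) = 9.5 × 10⁻⁴ → stable
Every interval has Δρ > 0: the column is stably stratified throughout.

none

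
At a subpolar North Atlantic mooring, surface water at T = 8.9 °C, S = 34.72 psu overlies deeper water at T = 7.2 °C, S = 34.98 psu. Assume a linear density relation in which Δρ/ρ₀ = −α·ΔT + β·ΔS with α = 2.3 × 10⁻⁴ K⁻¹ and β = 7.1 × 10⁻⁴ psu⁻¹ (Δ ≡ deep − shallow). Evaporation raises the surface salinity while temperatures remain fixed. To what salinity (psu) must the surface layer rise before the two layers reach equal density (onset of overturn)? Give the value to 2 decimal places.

35.53 psu

Neutral buoyancy requires −α(T_deep − T_surf) + β(S_deep − S_surf′) = 0.
S_surf′ = S_deep − (α/β)·ΔT = 34.98 − (2.3 × 10⁻⁴/7.1 × 10⁻⁴)·(-1.7) = 35.5307 psu.
Increase required: 35.5307 − 34.72 = 0.8107 psu.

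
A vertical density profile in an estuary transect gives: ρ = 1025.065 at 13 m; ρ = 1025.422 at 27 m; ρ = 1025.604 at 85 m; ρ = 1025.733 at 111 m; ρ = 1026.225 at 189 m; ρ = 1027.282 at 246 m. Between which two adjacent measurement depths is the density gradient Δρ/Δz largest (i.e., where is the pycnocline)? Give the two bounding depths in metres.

Compute the density gradient over each adjacent pair:
  13–27 m: Δρ/Δz = 0.357/14 = 0.025 kg m⁻⁴
  27–85 m: Δρ/Δz = 0.182/58 = 3.1 × 10⁻³ kg m⁻⁴
  85–111 m: Δρ/Δz = 0.129/26 = 5.0 × 10⁻³ kg m⁻⁴
  111–189 m: Δρ/Δz = 0.492/78 = 6.3 × 10⁻³ kg m⁻⁴
  189–246 m: Δρ/Δz = 1.057/57 = 0.019 kg m⁻⁴
The largest gradient is in the 13–27 m interval — the pycnocline.

13–27 m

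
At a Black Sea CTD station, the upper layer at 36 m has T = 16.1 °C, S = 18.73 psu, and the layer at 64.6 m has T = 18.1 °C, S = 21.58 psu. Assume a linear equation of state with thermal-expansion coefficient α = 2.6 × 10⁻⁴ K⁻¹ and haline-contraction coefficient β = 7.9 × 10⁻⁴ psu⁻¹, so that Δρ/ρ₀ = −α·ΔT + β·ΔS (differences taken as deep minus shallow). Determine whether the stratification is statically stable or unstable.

ΔT = 18.1 − 16.1 = +2.0 K and ΔS = 21.58 − 18.73 = +2.85 psu (deep − shallow).
−αΔT = -5.20 × 10⁻⁴; βΔS = 2.2515 × 10⁻³; sum Δρ/ρ₀ = 1.7315 × 10⁻³.
Δρ/ρ₀ > 0, so Δρ > 0: deeper water is denser → statically stable.

stable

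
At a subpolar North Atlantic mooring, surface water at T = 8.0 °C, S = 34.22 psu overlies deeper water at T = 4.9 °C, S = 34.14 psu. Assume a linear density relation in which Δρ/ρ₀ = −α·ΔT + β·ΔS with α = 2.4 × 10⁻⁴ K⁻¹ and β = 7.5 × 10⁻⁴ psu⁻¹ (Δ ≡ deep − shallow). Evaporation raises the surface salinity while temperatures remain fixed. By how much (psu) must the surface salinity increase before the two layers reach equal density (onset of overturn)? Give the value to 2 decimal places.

Neutral buoyancy requires −α(T_deep − T_surf) + β(S_deep − S_surf′) = 0.
S_surf′ = S_deep − (α/β)·ΔT = 34.14 − (2.4 × 10⁻⁴/7.5 × 10⁻⁴)·(-3.1) = 35.1320 psu.
Increase required: 35.1320 − 34.22 = 0.9120 psu.

0.91 psu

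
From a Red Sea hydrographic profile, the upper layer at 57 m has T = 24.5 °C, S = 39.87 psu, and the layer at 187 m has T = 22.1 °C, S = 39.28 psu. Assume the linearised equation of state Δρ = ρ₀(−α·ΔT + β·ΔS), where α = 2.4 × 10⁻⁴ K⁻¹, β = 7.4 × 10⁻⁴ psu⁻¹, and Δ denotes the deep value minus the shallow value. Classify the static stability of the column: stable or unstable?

ΔT = 22.1 − 24.5 = -2.4 K and ΔS = 39.28 − 39.87 = -0.59 psu (deep − shallow).
−αΔT = 5.76 × 10⁻⁴; βΔS = -4.366 × 10⁻⁴; sum Δρ/ρ₀ = 1.394 × 10⁻⁴.
Δρ/ρ₀ > 0, so Δρ > 0: deeper water is denser → statically stable.

stable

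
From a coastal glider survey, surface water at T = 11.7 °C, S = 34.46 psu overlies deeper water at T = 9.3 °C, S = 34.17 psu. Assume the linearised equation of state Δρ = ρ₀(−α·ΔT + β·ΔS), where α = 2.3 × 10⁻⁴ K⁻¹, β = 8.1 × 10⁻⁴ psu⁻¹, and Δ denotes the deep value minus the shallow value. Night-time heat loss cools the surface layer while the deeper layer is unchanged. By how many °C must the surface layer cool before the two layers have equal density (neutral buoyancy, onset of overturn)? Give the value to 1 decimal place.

Neutral buoyancy requires Δρ = 0, i.e. −α(T_deep − T_surf′) + β(S_deep − S_surf) = 0.
T_surf′ = T_deep − (β/α)·ΔS = 9.3 − (8.1 × 10⁻⁴/2.3 × 10⁻⁴)·(-0.29) = 10.321 °C.
Cooling required: 11.7 − (10.321) = 1.379 °C.

1.4 °C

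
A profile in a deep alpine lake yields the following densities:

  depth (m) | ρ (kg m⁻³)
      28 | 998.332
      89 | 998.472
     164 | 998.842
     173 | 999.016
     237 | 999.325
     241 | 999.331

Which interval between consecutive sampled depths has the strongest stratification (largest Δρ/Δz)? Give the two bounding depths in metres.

164–173 m

Compute the density gradient over each adjacent pair:
  28–89 m: Δρ/Δz = 0.140/61 = 2.3 × 10⁻³ kg m⁻⁴
  89–164 m: Δρ/Δz = 0.370/75 = 4.9 × 10⁻³ kg m⁻⁴
  164–173 m: Δρ/Δz = 0.174/9 = 0.019 kg m⁻⁴
  173–237 m: Δρ/Δz = 0.309/64 = 4.8 × 10⁻³ kg m⁻⁴
  237–241 m: Δρ/Δz = 0.006/4 = 1.5 × 10⁻³ kg m⁻⁴
The largest gradient is in the 164–173 m interval — the pycnocline.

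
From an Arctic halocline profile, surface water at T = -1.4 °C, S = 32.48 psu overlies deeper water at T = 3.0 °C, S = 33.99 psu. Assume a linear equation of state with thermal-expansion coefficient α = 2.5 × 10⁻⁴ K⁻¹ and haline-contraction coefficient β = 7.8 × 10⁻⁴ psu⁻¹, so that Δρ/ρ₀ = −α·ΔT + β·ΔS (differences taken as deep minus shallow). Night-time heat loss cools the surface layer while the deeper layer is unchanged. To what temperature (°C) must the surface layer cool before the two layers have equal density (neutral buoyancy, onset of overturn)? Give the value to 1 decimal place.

Neutral buoyancy requires Δρ = 0, i.e. −α(T_deep − T_surf′) + β(S_deep − S_surf) = 0.
T_surf′ = T_deep − (β/α)·ΔS = 3.0 − (7.8 × 10⁻⁴/2.5 × 10⁻⁴)·(+1.51) = -1.711 °C.
Cooling required: -1.4 − (-1.711) = 0.311 °C.

-1.7 °C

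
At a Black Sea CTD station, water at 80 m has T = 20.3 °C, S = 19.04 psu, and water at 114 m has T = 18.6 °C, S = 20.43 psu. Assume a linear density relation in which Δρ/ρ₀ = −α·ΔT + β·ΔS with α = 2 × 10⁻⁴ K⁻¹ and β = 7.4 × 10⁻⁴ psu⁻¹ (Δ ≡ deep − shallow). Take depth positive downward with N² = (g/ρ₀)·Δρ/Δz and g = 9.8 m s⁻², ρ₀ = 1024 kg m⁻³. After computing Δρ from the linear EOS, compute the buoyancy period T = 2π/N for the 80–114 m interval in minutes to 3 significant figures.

ΔT = -1.7 K, ΔS = +1.39 psu (deep − shallow).
Δρ/ρ₀ = −αΔT + βΔS = 3.40 × 10⁻⁴ + 1.0286 × 10⁻³ = 1.3686 × 10⁻³, so Δρ ≈ 1.401 kg m⁻³.
N² = (g/ρ₀)·Δρ/Δz = g·(Δρ/ρ₀)/Δz = 9.8 × 1.3686 × 10⁻³ / 34 = 3.9448 × 10⁻⁴ s⁻².
N = √(3.9448 × 10⁻⁴) = 0.019862 rad s⁻¹ → T = 2π/N = 316.34 s = 5.2723 min ≈ 5.27 min.

5.27 min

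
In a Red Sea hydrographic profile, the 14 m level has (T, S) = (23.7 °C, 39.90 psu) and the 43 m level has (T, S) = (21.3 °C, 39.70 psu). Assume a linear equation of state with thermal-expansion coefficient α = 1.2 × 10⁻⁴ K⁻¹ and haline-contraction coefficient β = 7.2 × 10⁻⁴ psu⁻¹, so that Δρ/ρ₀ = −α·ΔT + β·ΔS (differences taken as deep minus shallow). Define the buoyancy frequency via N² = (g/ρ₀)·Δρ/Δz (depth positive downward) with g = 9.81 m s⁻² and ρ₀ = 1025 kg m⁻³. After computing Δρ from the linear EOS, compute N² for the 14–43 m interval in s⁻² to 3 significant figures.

ΔT = -2.4 K, ΔS = -0.20 psu (deep − shallow).
Δρ/ρ₀ = −αΔT + βΔS = 2.88 × 10⁻⁴ − 1.44 × 10⁻⁴ = 1.44 × 10⁻⁴, so Δρ ≈ 0.1476 kg m⁻³.
N² = (g/ρ₀)·Δρ/Δz = g·(Δρ/ρ₀)/Δz = 9.81 × 1.44 × 10⁻⁴ / 29 = 4.8712 × 10⁻⁵ s⁻² ≈ 4.87 × 10⁻⁵ s⁻².

4.87 × 10⁻⁵ s⁻²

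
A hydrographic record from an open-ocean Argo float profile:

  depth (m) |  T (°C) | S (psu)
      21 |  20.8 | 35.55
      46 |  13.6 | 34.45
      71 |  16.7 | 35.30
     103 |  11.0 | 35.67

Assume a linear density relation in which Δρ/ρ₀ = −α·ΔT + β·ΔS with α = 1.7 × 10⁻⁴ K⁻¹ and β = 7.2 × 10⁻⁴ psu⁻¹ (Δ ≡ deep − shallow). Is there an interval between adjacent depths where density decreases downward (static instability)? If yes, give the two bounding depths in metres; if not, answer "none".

none

Evaluate Δρ/ρ₀ = −αΔT + βΔS across each adjacent pair:
  21–46 m: −αΔT+βΔS = −(1.7 × 10⁻⁴)(-7.2)+(7.2 × 10⁻⁴)(-1.10) = 4.3 × 10⁻⁴ → stable
  46–71 m: −αΔT+βΔS = −(1.7 × 10⁻⁴)(+3.1)+(7.2 × 10⁻⁴)(+0.85) = 8.5 × 10⁻⁵ → stable
  71–103 m: −αΔT+βΔS = −(1.7 × 10⁻⁴)(-5.7)+(7.2 × 10⁻⁴)(+0.37) = 1.2 × 10⁻³ → stable
Every interval has Δρ > 0: the column is stably stratified throughout.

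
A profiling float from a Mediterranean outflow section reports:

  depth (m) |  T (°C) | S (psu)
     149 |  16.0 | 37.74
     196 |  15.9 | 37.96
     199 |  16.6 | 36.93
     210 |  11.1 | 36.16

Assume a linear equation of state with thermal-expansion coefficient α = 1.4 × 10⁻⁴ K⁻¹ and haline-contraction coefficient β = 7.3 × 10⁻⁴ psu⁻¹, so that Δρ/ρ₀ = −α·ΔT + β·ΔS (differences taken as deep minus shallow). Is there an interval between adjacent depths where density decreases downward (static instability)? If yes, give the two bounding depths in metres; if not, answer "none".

Evaluate Δρ/ρ₀ = −αΔT + βΔS across each adjacent pair:
  149–196 m: −αΔT+βΔS = −(1.4 × 10⁻⁴)(-0.1)+(7.3 × 10⁻⁴)(+0.22) = 1.7 × 10⁻⁴ → stable
  196–199 m: −αΔT+βΔS = −(1.4 × 10⁻⁴)(+0.7)+(7.3 × 10⁻⁴)(-1.03) = -8.5 × 10⁻⁴ → UNSTABLE
  199–210 m: −αΔT+βΔS = −(1.4 × 10⁻⁴)(-5.5)+(7.3 × 10⁻⁴)(-0.77) = 2.1 × 10⁻⁴ → stable
The 196–199 m interval has Δρ < 0: lighter water underlies denser water.

196–199 m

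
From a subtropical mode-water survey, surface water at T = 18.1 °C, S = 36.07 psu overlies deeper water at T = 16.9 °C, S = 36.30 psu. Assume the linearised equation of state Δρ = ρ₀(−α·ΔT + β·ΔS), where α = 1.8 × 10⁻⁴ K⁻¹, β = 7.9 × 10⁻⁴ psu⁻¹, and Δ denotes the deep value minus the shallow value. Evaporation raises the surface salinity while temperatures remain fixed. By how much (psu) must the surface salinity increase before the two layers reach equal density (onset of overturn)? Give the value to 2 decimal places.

Neutral buoyancy requires −α(T_deep − T_surf) + β(S_deep − S_surf′) = 0.
S_surf′ = S_deep − (α/β)·ΔT = 36.30 − (1.8 × 10⁻⁴/7.9 × 10⁻⁴)·(-1.2) = 36.5734 psu.
Increase required: 36.5734 − 36.07 = 0.5034 psu.

0.50 psu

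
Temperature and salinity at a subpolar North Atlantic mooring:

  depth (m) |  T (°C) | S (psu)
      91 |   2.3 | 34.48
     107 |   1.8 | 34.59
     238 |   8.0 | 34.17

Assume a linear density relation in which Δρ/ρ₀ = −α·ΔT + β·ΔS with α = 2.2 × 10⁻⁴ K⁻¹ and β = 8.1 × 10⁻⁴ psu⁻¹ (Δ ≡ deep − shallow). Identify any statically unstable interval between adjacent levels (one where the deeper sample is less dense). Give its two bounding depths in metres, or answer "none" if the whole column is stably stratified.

107–238 m

Evaluate Δρ/ρ₀ = −αΔT + βΔS across each adjacent pair:
  91–107 m: −αΔT+βΔS = −(2.2 × 10⁻⁴)(-0.5)+(8.1 × 10⁻⁴)(+0.11) = 2.0 × 10⁻⁴ → stable
  107–238 m: −αΔT+βΔS = −(2.2 × 10⁻⁴)(+6.2)+(8.1 × 10⁻⁴)(-0.42) = -1.7 × 10⁻³ → UNSTABLE
The 107–238 m interval has Δρ < 0: lighter water underlies denser water.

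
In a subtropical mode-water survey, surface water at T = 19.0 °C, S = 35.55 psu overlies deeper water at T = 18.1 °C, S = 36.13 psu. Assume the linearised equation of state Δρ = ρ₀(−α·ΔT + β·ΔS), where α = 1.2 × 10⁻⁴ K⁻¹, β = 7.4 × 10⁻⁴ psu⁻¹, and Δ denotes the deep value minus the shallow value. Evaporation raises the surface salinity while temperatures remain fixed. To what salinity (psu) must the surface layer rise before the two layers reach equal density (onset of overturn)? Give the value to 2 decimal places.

Neutral buoyancy requires −α(T_deep − T_surf) + β(S_deep − S_surf′) = 0.
S_surf′ = S_deep − (α/β)·ΔT = 36.13 − (1.2 × 10⁻⁴/7.4 × 10⁻⁴)·(-0.9) = 36.2759 psu.
Increase required: 36.2759 − 35.55 = 0.7259 psu.

36.28 psu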